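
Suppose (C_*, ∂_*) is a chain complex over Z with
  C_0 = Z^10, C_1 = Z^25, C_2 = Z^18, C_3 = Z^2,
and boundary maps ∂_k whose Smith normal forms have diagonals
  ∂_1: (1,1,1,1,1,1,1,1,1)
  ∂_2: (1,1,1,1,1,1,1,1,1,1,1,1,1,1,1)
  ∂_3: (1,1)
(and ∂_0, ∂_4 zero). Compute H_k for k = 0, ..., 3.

H_0: b_0 = 10 − 0 − 9 = 1; torsion from ∂_1 factors > 1: none. So H_0 = Z.
H_1: b_1 = 25 − 9 − 15 = 1; torsion from ∂_2 factors > 1: none. So H_1 = Z.
H_2: b_2 = 18 − 15 − 2 = 1; torsion from ∂_3 factors > 1: none. So H_2 = Z.
H_3: b_3 = 2 − 2 − 0 = 0; torsion from ∂_4 factors > 1: none. So H_3 = 0.

H_0 = Z,  H_1 = Z,  H_2 = Z,  H_3 = 0.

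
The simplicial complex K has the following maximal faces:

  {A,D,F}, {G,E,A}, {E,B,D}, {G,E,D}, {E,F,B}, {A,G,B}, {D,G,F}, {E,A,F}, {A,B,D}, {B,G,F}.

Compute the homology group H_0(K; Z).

Order the vertices as A < B < D < E < F < G. Listing each simplex with vertices in this order, K has dimension 2 with simplices:

  0-simplices (6): A, B, D, E, F, G
  1-simplices (15): AB, AD, AE, AF, AG, BD, BE, BF, BG, DE, DF, DG, EF, EG, FG
  2-simplices (10): ABD, ABG, ADF, AEF, AEG, BDE, BEF, BFG, DEG, DFG

so the chain groups are C_0 ≅ Z^6, C_1 ≅ Z^15, C_2 ≅ Z^10.

∂_1: C_1 → C_0 is given by ∂[p,q] = [q] − [p]. For instance
  ∂BD = D − B.
This gives a 6×15 integer matrix of rank 5; reducing to Smith normal form yields diagonal entries (1,1,1,1,1).

∂_2: C_2 → C_1 acts by ∂[p,q,r] = [q,r] − [p,r] + [p,q]. For instance
  ∂ADF = DF − AF + AD,
  ∂AEF = EF − AF + AE.
The resulting 15×10 matrix has rank 10, and its Smith normal form has invariant factors (1,1,1,1,1,1,1,1,1,2).

Now H_k = ker ∂_k / im ∂_{k+1}, so:

  H_0: rank C_0 − rank ∂_1 = 6 − 5 = 1, and the invariant factors of ∂_1 are all 1, so H_0 = Z.

H_0 = Z.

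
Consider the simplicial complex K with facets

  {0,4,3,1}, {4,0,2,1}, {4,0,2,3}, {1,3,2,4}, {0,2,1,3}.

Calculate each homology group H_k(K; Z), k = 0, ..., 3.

H_0 = Z,  H_1 = 0,  H_2 = 0,  H_3 = Z.

K has 5 vertices, 10 edges, 10 triangles, 5 3-simplices.
rank ∂_0 = 0, rank ∂_1 = 4 ⇒ b_0 = 5 − 0 − 4 = 1; all invariant factors of ∂_1 are 1 so no torsion. So H_0 = Z.
rank ∂_1 = 4, rank ∂_2 = 6 ⇒ b_1 = 10 − 4 − 6 = 0; all invariant factors of ∂_2 are 1 so no torsion. So H_1 = 0.
rank ∂_2 = 6, rank ∂_3 = 4 ⇒ b_2 = 10 − 6 − 4 = 0; all invariant factors of ∂_3 are 1 so no torsion. So H_2 = 0.
rank ∂_3 = 4, rank ∂_4 = 0 ⇒ b_3 = 5 − 4 − 0 = 1. So H_3 = Z.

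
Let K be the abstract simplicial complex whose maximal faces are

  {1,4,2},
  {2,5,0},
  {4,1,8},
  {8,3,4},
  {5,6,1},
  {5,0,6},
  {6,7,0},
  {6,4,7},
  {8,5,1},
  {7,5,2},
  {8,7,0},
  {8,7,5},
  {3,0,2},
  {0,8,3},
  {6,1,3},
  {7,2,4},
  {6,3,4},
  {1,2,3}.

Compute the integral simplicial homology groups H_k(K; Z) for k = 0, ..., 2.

K has 9 vertices, 27 edges, 18 triangles.
rank ∂_0 = 0, rank ∂_1 = 8 ⇒ b_0 = 9 − 0 − 8 = 1; all invariant factors of ∂_1 are 1 so no torsion. So H_0 ≅ Z.
rank ∂_1 = 8, rank ∂_2 = 18 ⇒ b_1 = 27 − 8 − 18 = 1; ∂_2 has invariant factor(s) [2] giving torsion. So H_1 ≅ Z × Z/2.
rank ∂_2 = 18, rank ∂_3 = 0 ⇒ b_2 = 18 − 18 − 0 = 0. So H_2 ≅ 0.

H_0 = Z,  H_1 = Z × Z/2,  H_2 = 0.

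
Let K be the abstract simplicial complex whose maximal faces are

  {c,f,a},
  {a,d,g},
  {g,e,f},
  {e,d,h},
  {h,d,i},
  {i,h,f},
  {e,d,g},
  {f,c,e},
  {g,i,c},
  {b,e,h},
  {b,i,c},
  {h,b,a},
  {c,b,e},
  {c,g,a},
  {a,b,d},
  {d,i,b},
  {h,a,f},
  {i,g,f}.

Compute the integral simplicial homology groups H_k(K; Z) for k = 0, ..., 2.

H_0 = Z,  H_1 = Z ⊕ Z/2,  H_2 = 0.

Take the total order a < b < c < d < e < f < g < h < i on the vertex set. Then K (dimension 2) consists of the simplices:

  0-simplices (9): a, b, c, d, e, f, g, h, i
  1-simplices (27): ab, ac, ad, af, ag, ah, bc, bd, be, bh, bi, ce, cf, cg, ci, de, dg, dh, di, ef, eg, eh, fg, fh, fi, gi, hi
  2-simplices (18): abd, abh, acf, acg, adg, afh, bce, bci, bdi, beh, cef, cgi, deg, deh, dhi, efg, fgi, fhi

giving chain groups C_0 ≅ Z^9, C_1 ≅ Z^27, C_2 ≅ Z^18.

∂_1: C_1 → C_0 sends each edge [p,q] (with p < q) to q − p.
This gives a 9×27 integer matrix of rank 8; reducing to Smith normal form yields diagonal entries (1,1,1,1,1,1,1,1).

The boundary map ∂_2: C_2 → C_1 maps a triangle to the signed sum of its edges. For instance
  ∂bce = ce − be + bc,
  ∂abh = bh − ah + ab.
This gives a 27×18 integer matrix of rank 18; reducing to Smith normal form yields diagonal entries (1,1,1,1,1,1,1,1,1,1,1,1,1,1,1,1,1,2).

From H_k ≅ ker(∂_k) / im(∂_{k+1}) we obtain:

  H_0: rank C_0 − rank ∂_1 = 9 − 8 = 1, and the invariant factors of ∂_1 are all 1, so H_0 = Z.
  H_1: rank ker ∂_1 − rank ∂_2 = (27 − 8) − 18 = 1, and ∂_2 has invariant factor 2 > 1, so H_1 = Z ⊕ Z/2.
  H_2: rank ker ∂_2 − rank ∂_3 = (18 − 18) − 0 = 0, and there is no ∂_3, so H_2 = 0.

As a check, the Euler characteristic is 9 − 27 + 18 = 0, which agrees with 1 − 1 + 0 = 0.
(K is a triangulation of the Klein bottle.)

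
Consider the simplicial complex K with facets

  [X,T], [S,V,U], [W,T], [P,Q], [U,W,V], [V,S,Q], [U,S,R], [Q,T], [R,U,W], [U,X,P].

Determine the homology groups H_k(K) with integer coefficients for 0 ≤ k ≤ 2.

We work with the vertex ordering P < Q < R < S < T < U < V < W < X. The simplices of K, each written with vertices in increasing order, are:

  0-simplices (9): P, Q, R, S, T, U, V, W, X
  1-simplices (17): PQ, PU, PX, QS, QT, QV, RS, RU, RW, SU, SV, TW, TX, UV, UW, UX, VW
  2-simplices (6): PUX, QSV, RSU, RUW, SUV, UVW

giving chain groups C_0 ≅ Z^9, C_1 ≅ Z^17, C_2 ≅ Z^6.

The boundary map ∂_1: C_1 → C_0 is given by ∂[p,q] = [q] − [p].
The resulting 9×17 matrix has rank 8, and its Smith normal form has invariant factors (1,1,1,1,1,1,1,1).

∂_2: C_2 → C_1 sends each 2-simplex [p,q,r] to [q,r] − [p,r] + [p,q]. For instance
  ∂QSV = SV − QV + QS,
  ∂PUX = UX − PX + PU.
The resulting 17×6 matrix has rank 6, and its Smith normal form has invariant factors (1,1,1,1,1,1).

Reading off H_k = ker ∂_k / im ∂_{k+1}:

  H_0: rank C_0 − rank ∂_1 = 9 − 8 = 1, and the invariant factors of ∂_1 are all 1, so H_0 = Z.
  H_1: rank ker ∂_1 − rank ∂_2 = (17 − 8) − 6 = 3, and the invariant factors of ∂_2 are all 1, so H_1 = Z^3.
  H_2: rank ker ∂_2 − rank ∂_3 = (6 − 6) − 0 = 0, and there is no ∂_3, so H_2 = 0.

As a check, the Euler characteristic is 9 − 17 + 6 = -2, which agrees with 1 − 3 + 0 = -2.

H_0 ≅ Z,  H_1 ≅ Z^3,  H_2 = 0.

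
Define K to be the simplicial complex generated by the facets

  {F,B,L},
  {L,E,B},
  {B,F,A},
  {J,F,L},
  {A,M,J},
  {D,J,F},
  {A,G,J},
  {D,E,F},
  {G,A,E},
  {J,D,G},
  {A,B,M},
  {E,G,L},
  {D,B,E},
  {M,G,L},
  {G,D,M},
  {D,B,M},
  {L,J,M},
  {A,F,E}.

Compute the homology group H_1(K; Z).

Order the vertices as A < B < D < E < F < G < J < L < M. Listing each simplex with vertices in this order, K has dimension 2 with simplices:

  0-simplices (9): A, B, D, E, F, G, J, L, M
  1-simplices (27): AB, AE, AF, AG, AJ, AM, BD, BE, BF, BL, BM, DE, DF, DG, DJ, DM, EF, EG, EL, FJ, FL, GJ, GL, GM, JL, JM, LM
  2-simplices (18): ABF, ABM, AEF, AEG, AGJ, AJM, BDE, BDM, BEL, BFL, DEF, DFJ, DGJ, DGM, EGL, FJL, GLM, JLM

so the chain groups are C_0 ≅ Z^9, C_1 ≅ Z^27, C_2 ≅ Z^18.

Boundary ∂_1: C_1 → C_0 maps an edge to its endpoints' difference, ∂[p,q] = q − p.
As a 9×27 matrix over Z this has rank 8, with invariant factors (1,1,1,1,1,1,1,1).

Boundary ∂_2: C_2 → C_1 maps a triangle to the signed sum of its edges. For instance
  ∂EGL = GL − EL + EG,
  ∂BEL = EL − BL + BE.
As a 27×18 matrix over Z this has rank 18, with invariant factors (1,1,1,1,1,1,1,1,1,1,1,1,1,1,1,1,1,2).

Reading off H_k = ker ∂_k / im ∂_{k+1}:

  H_1: rank ker ∂_1 − rank ∂_2 = (27 − 8) − 18 = 1, and ∂_2 has invariant factor 2 > 1, so H_1 = Z ⊕ Z/2.

(K is a triangulation of the Klein bottle.)

H_1 = Z ⊕ Z/2.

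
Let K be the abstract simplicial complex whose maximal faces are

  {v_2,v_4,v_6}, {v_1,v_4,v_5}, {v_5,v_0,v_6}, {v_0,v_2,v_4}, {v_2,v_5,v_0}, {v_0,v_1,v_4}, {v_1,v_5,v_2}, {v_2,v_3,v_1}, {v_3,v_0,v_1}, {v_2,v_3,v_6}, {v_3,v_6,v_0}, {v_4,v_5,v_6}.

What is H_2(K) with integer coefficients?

We work with the vertex ordering v_0 < v_1 < v_2 < v_3 < v_4 < v_5 < v_6. The simplices of K, each written with vertices in increasing order, are:

  0-simplices (7): [v_0], [v_1], [v_2], [v_3], [v_4], [v_5], [v_6]
  1-simplices (18): (18 of them)
  2-simplices (12): (12 of them)

Hence C_0 ≅ Z^7, C_1 ≅ Z^18, C_2 ≅ Z^12.

The boundary map ∂_1: C_1 → C_0 maps an edge to its endpoints' difference, ∂[p,q] = q − p. For instance
  ∂[v_1,v_5] = [v_5] − [v_1].
The resulting 7×18 matrix has rank 6, and its Smith normal form has invariant factors (1,1,1,1,1,1).

The boundary map ∂_2: C_2 → C_1 sends each 2-simplex [p,q,r] to [q,r] − [p,r] + [p,q]. For instance
  ∂[v_0,v_1,v_3] = [v_1,v_3] − [v_0,v_3] + [v_0,v_1],
  ∂[v_1,v_4,v_5] = [v_4,v_5] − [v_1,v_5] + [v_1,v_4].
This gives a 18×12 integer matrix of rank 12; reducing to Smith normal form yields diagonal entries (1,1,1,1,1,1,1,1,1,1,1,2).

Now H_k = ker ∂_k / im ∂_{k+1}, so:

  H_2: rank ker ∂_2 − rank ∂_3 = (12 − 12) − 0 = 0, and there is no ∂_3, so H_2 ≅ 0.

H_2 ≅ 0.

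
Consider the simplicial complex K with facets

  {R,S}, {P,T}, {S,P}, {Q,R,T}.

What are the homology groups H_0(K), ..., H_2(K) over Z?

We work with the vertex ordering P < Q < R < S < T. The simplices of K, each written with vertices in increasing order, are:

  0-simplices (5): P, Q, R, S, T
  1-simplices (6): PS, PT, QR, QT, RS, RT
  2-simplices (1): QRT

so the chain groups are C_0 ≅ Z^5, C_1 ≅ Z^6, C_2 ≅ Z^1.

Boundary ∂_1: C_1 → C_0 sends each edge [p,q] (with p < q) to q − p. For instance
  ∂RT = T − R.
As a 5×6 matrix over Z this has rank 4, with invariant factors (1,1,1,1).

∂_2: C_2 → C_1 maps a triangle to the signed sum of its edges. For instance
  ∂QRT = RT − QT + QR.
The resulting 6×1 matrix has rank 1, and its Smith normal form has invariant factors (1).

Computing H_k = (kernel of ∂_k) / (image of ∂_{k+1}):

  H_0: rank C_0 − rank ∂_1 = 5 − 4 = 1, and the invariant factors of ∂_1 are all 1, so H_0 ≅ Z.
  H_1: rank ker ∂_1 − rank ∂_2 = (6 − 4) − 1 = 1, and the invariant factors of ∂_2 are all 1, so H_1 ≅ Z.
  H_2: rank ker ∂_2 − rank ∂_3 = (1 − 1) − 0 = 0, and there is no ∂_3, so H_2 ≅ 0.

H_0 ≅ Z,  H_1 ≅ Z,  H_2 = 0.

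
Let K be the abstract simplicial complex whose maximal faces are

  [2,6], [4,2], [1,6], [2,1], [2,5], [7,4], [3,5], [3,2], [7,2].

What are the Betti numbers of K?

b_0 = 1, b_1 = 3.

Take the total order 1 < 2 < 3 < 4 < 5 < 6 < 7 on the vertex set. Then K (dimension 1) consists of the simplices:

  0-simplices (7): [1], [2], [3], [4], [5], [6], [7]
  1-simplices (9): [1,2], [1,6], [2,3], [2,4], [2,5], [2,6], [2,7], [3,5], [4,7]

Hence C_0 ≅ Z^7, C_1 ≅ Z^9.

∂_1: C_1 → C_0 sends each edge [p,q] (with p < q) to q − p. For instance
  ∂[2,5] = [5] − [2].
This gives a 7×9 integer matrix of rank 6; reducing to Smith normal form yields diagonal entries (1,1,1,1,1,1).

Reading off H_k = ker ∂_k / im ∂_{k+1}:

  H_0: rank C_0 − rank ∂_1 = 7 − 6 = 1, and the invariant factors of ∂_1 are all 1, so H_0 = Z.
  H_1: rank ker ∂_1 − rank ∂_2 = (9 − 6) − 0 = 3, and there is no ∂_2, so H_1 = Z^3.

As a check, the Euler characteristic is 7 − 9 = -2, which agrees with 1 − 3 = -2.

Hence the Betti numbers are b_0 = 1, b_1 = 3.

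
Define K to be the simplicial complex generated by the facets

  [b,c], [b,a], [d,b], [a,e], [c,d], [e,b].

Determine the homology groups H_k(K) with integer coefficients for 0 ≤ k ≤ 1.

We work with the vertex ordering a < b < c < d < e. The simplices of K, each written with vertices in increasing order, are:

  0-simplices (5): a, b, c, d, e
  1-simplices (6): ab, ae, bc, bd, be, cd

so the chain groups are C_0 ≅ Z^5, C_1 ≅ Z^6.

∂_1: C_1 → C_0 is given by ∂[p,q] = [q] − [p]. For instance
  ∂ab = b − a.
The 5×6 boundary matrix has rank 4 and Smith normal form diag(1,1,1,1).

Now H_k = ker ∂_k / im ∂_{k+1}, so:

  H_0: rank C_0 − rank ∂_1 = 5 − 4 = 1, and the invariant factors of ∂_1 are all 1, so H_0 = Z.
  H_1: rank ker ∂_1 − rank ∂_2 = (6 − 4) − 0 = 2, and there is no ∂_2, so H_1 = Z^2.

As a check, the Euler characteristic is 5 − 6 = -1, which agrees with 1 − 2 = -1.
(K is a triangulation of a wedge of 2 circles.)

H_0 = Z,  H_1 = Z^2.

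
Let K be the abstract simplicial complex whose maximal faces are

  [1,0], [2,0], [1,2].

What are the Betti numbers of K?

b_0 = 1, b_1 = 1.

Fix the vertex order 0 < 1 < 2 and write every simplex with vertices in increasing order. Then dim K = 1 and the simplices of K are:

  0-simplices (3): [0], [1], [2]
  1-simplices (3): [0,1], [0,2], [1,2]

Hence C_0 ≅ Z^3, C_1 ≅ Z^3.

Boundary ∂_1: C_1 → C_0 is given by ∂[p,q] = [q] − [p].
As a 3×3 matrix over Z this has rank 2, with invariant factors (1,1).

Now H_k = ker ∂_k / im ∂_{k+1}, so:

  H_0: rank C_0 − rank ∂_1 = 3 − 2 = 1, and the invariant factors of ∂_1 are all 1, so H_0 ≅ Z.
  H_1: rank ker ∂_1 − rank ∂_2 = (3 − 2) − 0 = 1, and there is no ∂_2, so H_1 ≅ Z.

Hence the Betti numbers are b_0 = 1, b_1 = 1.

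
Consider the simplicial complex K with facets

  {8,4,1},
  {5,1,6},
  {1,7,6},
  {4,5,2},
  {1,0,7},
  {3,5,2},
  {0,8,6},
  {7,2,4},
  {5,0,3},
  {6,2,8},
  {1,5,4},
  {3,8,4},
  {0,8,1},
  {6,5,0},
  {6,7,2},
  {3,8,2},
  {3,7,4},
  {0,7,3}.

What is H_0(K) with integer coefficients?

Order the vertices as 0 < 1 < 2 < 3 < 4 < 5 < 6 < 7 < 8. Listing each simplex with vertices in this order, K has dimension 2 with simplices:

  0-simplices (9): [0], [1], [2], [3], [4], [5], [6], [7], [8]
  1-simplices (27): (27 of them)
  2-simplices (18): [0,1,7], [0,1,8], [0,3,5], [0,3,7], [0,5,6], [0,6,8], [1,4,5], [1,4,8], [1,5,6], [1,6,7], [2,3,5], [2,3,8], [2,4,5], [2,4,7], [2,6,7], [2,6,8], [3,4,7], [3,4,8]

so the chain groups are C_0 ≅ Z^9, C_1 ≅ Z^27, C_2 ≅ Z^18.

∂_1: C_1 → C_0 maps an edge to its endpoints' difference, ∂[p,q] = q − p. For instance
  ∂[4,5] = [5] − [4].
The 9×27 boundary matrix has rank 8 and Smith normal form diag(1,1,1,1,1,1,1,1).

Boundary ∂_2: C_2 → C_1 sends each 2-simplex [p,q,r] to [q,r] − [p,r] + [p,q]. For instance
  ∂[0,5,6] = [5,6] − [0,6] + [0,5],
  ∂[2,4,5] = [4,5] − [2,5] + [2,4].
The resulting 27×18 matrix has rank 18, and its Smith normal form has invariant factors (1,1,1,1,1,1,1,1,1,1,1,1,1,1,1,1,1,2).

Now H_k = ker ∂_k / im ∂_{k+1}, so:

  H_0: rank C_0 − rank ∂_1 = 9 − 8 = 1, and the invariant factors of ∂_1 are all 1, so H_0 = Z.

H_0 = Z.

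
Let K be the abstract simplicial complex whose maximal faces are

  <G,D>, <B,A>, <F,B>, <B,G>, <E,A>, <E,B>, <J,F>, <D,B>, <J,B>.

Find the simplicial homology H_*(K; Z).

Fix the vertex order A < B < D < E < F < G < J and write every simplex with vertices in increasing order. Then dim K = 1 and the simplices of K are:

  0-simplices (7): A, B, D, E, F, G, J
  1-simplices (9): AB, AE, BD, BE, BF, BG, BJ, DG, FJ

Hence C_0 ≅ Z^7, C_1 ≅ Z^9.

∂_1: C_1 → C_0 maps an edge to its endpoints' difference, ∂[p,q] = q − p.
The resulting 7×9 matrix has rank 6, and its Smith normal form has invariant factors (1,1,1,1,1,1).

Reading off H_k = ker ∂_k / im ∂_{k+1}:

  H_0: rank C_0 − rank ∂_1 = 7 − 6 = 1, and the invariant factors of ∂_1 are all 1, so H_0 ≅ Z.
  H_1: rank ker ∂_1 − rank ∂_2 = (9 − 6) − 0 = 3, and there is no ∂_2, so H_1 ≅ Z^3.

(K is a triangulation of a wedge of 3 circles.)

H_0 ≅ Z,  H_1 ≅ Z^3.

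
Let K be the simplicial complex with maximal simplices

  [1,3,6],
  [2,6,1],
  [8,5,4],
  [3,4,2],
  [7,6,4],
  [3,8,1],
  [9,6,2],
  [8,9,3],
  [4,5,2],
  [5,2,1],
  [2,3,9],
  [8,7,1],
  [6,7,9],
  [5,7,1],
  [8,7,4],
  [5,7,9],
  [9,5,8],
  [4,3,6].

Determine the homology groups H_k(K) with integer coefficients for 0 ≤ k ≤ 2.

Take the total order 1 < 2 < 3 < 4 < 5 < 6 < 7 < 8 < 9 on the vertex set. Then K (dimension 2) consists of the simplices:

  0-simplices (9): [1], [2], [3], [4], [5], [6], [7], [8], [9]
  1-simplices (27): (27 of them)
  2-simplices (18): [1,2,5], [1,2,6], [1,3,6], [1,3,8], [1,5,7], [1,7,8], [2,3,4], [2,3,9], [2,4,5], [2,6,9], [3,4,6], [3,8,9], [4,5,8], [4,6,7], [4,7,8], [5,7,9], [5,8,9], [6,7,9]

so the chain groups are C_0 ≅ Z^9, C_1 ≅ Z^27, C_2 ≅ Z^18.

The boundary map ∂_1: C_1 → C_0 is given by ∂[p,q] = [q] − [p]. For instance
  ∂[1,2] = [2] − [1].
The resulting 9×27 matrix has rank 8, and its Smith normal form has invariant factors (1,1,1,1,1,1,1,1).

Boundary ∂_2: C_2 → C_1 sends each 2-simplex [p,q,r] to [q,r] − [p,r] + [p,q]. For instance
  ∂[1,2,5] = [2,5] − [1,5] + [1,2],
  ∂[2,6,9] = [6,9] − [2,9] + [2,6].
This gives a 27×18 integer matrix of rank 18; reducing to Smith normal form yields diagonal entries (1,1,1,1,1,1,1,1,1,1,1,1,1,1,1,1,1,2).

Now H_k = ker ∂_k / im ∂_{k+1}, so:

  H_0: rank C_0 − rank ∂_1 = 9 − 8 = 1, and the invariant factors of ∂_1 are all 1, so H_0 = Z.
  H_1: rank ker ∂_1 − rank ∂_2 = (27 − 8) − 18 = 1, and ∂_2 has invariant factor 2 > 1, so H_1 = Z ⊕ Z/2.
  H_2: rank ker ∂_2 − rank ∂_3 = (18 − 18) − 0 = 0, and there is no ∂_3, so H_2 = 0.

(K is a triangulation of the Klein bottle.)

H_0 = Z,  H_1 = Z ⊕ Z/2,  H_2 = 0.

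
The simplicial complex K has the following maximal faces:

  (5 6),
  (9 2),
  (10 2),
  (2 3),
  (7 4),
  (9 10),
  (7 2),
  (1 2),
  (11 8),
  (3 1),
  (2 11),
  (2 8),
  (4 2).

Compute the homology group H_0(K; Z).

We work with the vertex ordering 1 < 2 < 3 < 4 < 5 < 6 < 7 < 8 < 9 < 10 < 11. The simplices of K, each written with vertices in increasing order, are:

  0-simplices (11): [1], [2], [3], [4], [5], [6], [7], [8], [9], [10], [11]
  1-simplices (13): [1,2], [1,3], [2,3], [2,4], [2,7], [2,8], [2,9], [2,10], [2,11], [4,7], [5,6], [8,11], [9,10]

giving chain groups C_0 ≅ Z^11, C_1 ≅ Z^13.

The boundary map ∂_1: C_1 → C_0 is given by ∂[p,q] = [q] − [p].
This gives a 11×13 integer matrix of rank 9; reducing to Smith normal form yields diagonal entries (1,1,1,1,1,1,1,1,1).

From H_k ≅ ker(∂_k) / im(∂_{k+1}) we obtain:

  H_0: rank C_0 − rank ∂_1 = 11 − 9 = 2, and the invariant factors of ∂_1 are all 1, so H_0 ≅ Z^2.

H_0 = Z^2.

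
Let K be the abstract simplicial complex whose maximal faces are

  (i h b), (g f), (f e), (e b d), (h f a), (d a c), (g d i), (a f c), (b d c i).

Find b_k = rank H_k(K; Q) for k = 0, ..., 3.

b_0 = 1, b_1 = 3, b_2 = 0, b_3 = 0.

Fix the vertex order a < b < c < d < e < f < g < h < i and write every simplex with vertices in increasing order. Then dim K = 3 and the simplices of K are:

  0-simplices (9): a, b, c, d, e, f, g, h, i
  1-simplices (20): ac, ad, af, ah, bc, bd, be, bh, bi, cd, cf, ci, de, dg, di, ef, fg, fh, gi, hi
  2-simplices (10): acd, acf, afh, bcd, bci, bde, bdi, bhi, cdi, dgi
  3-simplices (1): bcdi

Hence C_0 ≅ Z^9, C_1 ≅ Z^20, C_2 ≅ Z^10, C_3 ≅ Z^1.

The boundary map ∂_1: C_1 → C_0 maps an edge to its endpoints' difference, ∂[p,q] = q − p. For instance
  ∂cd = d − c.
The resulting 9×20 matrix has rank 8, and its Smith normal form has invariant factors (1,1,1,1,1,1,1,1).

∂_2: C_2 → C_1 acts by ∂[p,q,r] = [q,r] − [p,r] + [p,q]. For instance
  ∂bcd = cd − bd + bc,
  ∂dgi = gi − di + dg.
The resulting 20×10 matrix has rank 9, and its Smith normal form has invariant factors (1,1,1,1,1,1,1,1,1).

∂_3: C_3 → C_2 sends each 3-simplex σ to the alternating sum Σ_i (−1)^i (σ with its i-th vertex removed). For instance
  ∂bcdi = cdi − bdi + bci − bcd.
This gives a 10×1 integer matrix of rank 1; reducing to Smith normal form yields diagonal entries (1).

Now H_k = ker ∂_k / im ∂_{k+1}, so:

  H_0: rank C_0 − rank ∂_1 = 9 − 8 = 1, and the invariant factors of ∂_1 are all 1, so H_0 = Z.
  H_1: rank ker ∂_1 − rank ∂_2 = (20 − 8) − 9 = 3, and the invariant factors of ∂_2 are all 1, so H_1 = Z^3.
  H_2: rank ker ∂_2 − rank ∂_3 = (10 − 9) − 1 = 0, and the invariant factors of ∂_3 are all 1, so H_2 = 0.
  H_3: rank ker ∂_3 − rank ∂_4 = (1 − 1) − 0 = 0, and there is no ∂_4, so H_3 = 0.

Hence the Betti numbers are b_0 = 1, b_1 = 3, b_2 = 0, b_3 = 0.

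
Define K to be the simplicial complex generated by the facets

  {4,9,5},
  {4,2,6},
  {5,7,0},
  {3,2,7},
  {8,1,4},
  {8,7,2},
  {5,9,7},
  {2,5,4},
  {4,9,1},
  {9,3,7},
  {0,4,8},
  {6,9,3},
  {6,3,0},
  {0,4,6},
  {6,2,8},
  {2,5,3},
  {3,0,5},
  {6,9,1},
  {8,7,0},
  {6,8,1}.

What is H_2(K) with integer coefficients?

K has 10 vertices, 30 edges, 20 triangles.
rank ∂_2 = 20, rank ∂_3 = 0 ⇒ b_2 = 20 − 20 − 0 = 0. So H_2 ≅ 0.

H_2 = 0.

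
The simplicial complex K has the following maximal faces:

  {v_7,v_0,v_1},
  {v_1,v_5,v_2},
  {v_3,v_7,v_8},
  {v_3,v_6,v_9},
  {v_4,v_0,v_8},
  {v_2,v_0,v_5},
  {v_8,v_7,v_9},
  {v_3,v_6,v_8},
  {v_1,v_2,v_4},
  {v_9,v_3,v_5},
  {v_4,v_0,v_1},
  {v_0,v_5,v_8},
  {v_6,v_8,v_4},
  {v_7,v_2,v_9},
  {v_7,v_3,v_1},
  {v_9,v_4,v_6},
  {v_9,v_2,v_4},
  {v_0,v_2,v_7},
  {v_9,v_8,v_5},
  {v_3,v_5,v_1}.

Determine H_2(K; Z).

H_2 ≅ 0.

Take the total order v_0 < v_1 < v_2 < v_3 < v_4 < v_5 < v_6 < v_7 < v_8 < v_9 on the vertex set. Then K (dimension 2) consists of the simplices:

  0-simplices (10): [v_0], [v_1], [v_2], [v_3], [v_4], [v_5], [v_6], [v_7], [v_8], [v_9]
  1-simplices (30): (30 of them)
  2-simplices (20): (20 of them)

giving chain groups C_0 ≅ Z^10, C_1 ≅ Z^30, C_2 ≅ Z^20.

Boundary ∂_1: C_1 → C_0 maps an edge to its endpoints' difference, ∂[p,q] = q − p. For instance
  ∂[v_0,v_4] = [v_4] − [v_0].
The resulting 10×30 matrix has rank 9, and its Smith normal form has invariant factors (1,1,1,1,1,1,1,1,1).

The boundary map ∂_2: C_2 → C_1 sends each 2-simplex [p,q,r] to [q,r] − [p,r] + [p,q]. For instance
  ∂[v_7,v_8,v_9] = [v_8,v_9] − [v_7,v_9] + [v_7,v_8],
  ∂[v_0,v_2,v_5] = [v_2,v_5] − [v_0,v_5] + [v_0,v_2].
As a 30×20 matrix over Z this has rank 20, with invariant factors (1,1,1,1,1,1,1,1,1,1,1,1,1,1,1,1,1,1,1,2).

Reading off H_k = ker ∂_k / im ∂_{k+1}:

  H_2: rank ker ∂_2 − rank ∂_3 = (20 − 20) − 0 = 0, and there is no ∂_3, so H_2 = 0.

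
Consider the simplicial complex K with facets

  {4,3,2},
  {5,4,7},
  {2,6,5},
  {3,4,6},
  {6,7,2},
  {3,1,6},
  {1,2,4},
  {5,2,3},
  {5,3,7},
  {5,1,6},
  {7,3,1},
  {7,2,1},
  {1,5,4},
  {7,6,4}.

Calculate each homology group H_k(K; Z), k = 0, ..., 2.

Take the total order 1 < 2 < 3 < 4 < 5 < 6 < 7 on the vertex set. Then K (dimension 2) consists of the simplices:

  0-simplices (7): [1], [2], [3], [4], [5], [6], [7]
  1-simplices (21): [1,2], [1,3], [1,4], [1,5], [1,6], [1,7], [2,3], [2,4], [2,5], [2,6], [2,7], [3,4], [3,5], [3,6], [3,7], [4,5], [4,6], [4,7], [5,6], [5,7], [6,7]
  2-simplices (14): [1,2,4], [1,2,7], [1,3,6], [1,3,7], [1,4,5], [1,5,6], [2,3,4], [2,3,5], [2,5,6], [2,6,7], [3,4,6], [3,5,7], [4,5,7], [4,6,7]

so the chain groups are C_0 ≅ Z^7, C_1 ≅ Z^21, C_2 ≅ Z^14.

Boundary ∂_1: C_1 → C_0 maps an edge to its endpoints' difference, ∂[p,q] = q − p. For instance
  ∂[1,6] = [6] − [1].
The resulting 7×21 matrix has rank 6, and its Smith normal form has invariant factors (1,1,1,1,1,1).

The boundary map ∂_2: C_2 → C_1 acts by ∂[p,q,r] = [q,r] − [p,r] + [p,q]. For instance
  ∂[1,2,7] = [2,7] − [1,7] + [1,2],
  ∂[1,3,6] = [3,6] − [1,6] + [1,3].
As a 21×14 matrix over Z this has rank 13, with invariant factors (1,1,1,1,1,1,1,1,1,1,1,1,1).

Reading off H_k = ker ∂_k / im ∂_{k+1}:

  H_0: rank C_0 − rank ∂_1 = 7 − 6 = 1, and the invariant factors of ∂_1 are all 1, so H_0 ≅ Z.
  H_1: rank ker ∂_1 − rank ∂_2 = (21 − 6) − 13 = 2, and the invariant factors of ∂_2 are all 1, so H_1 ≅ Z^2.
  H_2: rank ker ∂_2 − rank ∂_3 = (14 − 13) − 0 = 1, and there is no ∂_3, so H_2 ≅ Z.

As a check, the Euler characteristic is 7 − 21 + 14 = 0, which agrees with 1 − 2 + 1 = 0.

H_0 ≅ Z,  H_1 ≅ Z^2,  H_2 ≅ Z.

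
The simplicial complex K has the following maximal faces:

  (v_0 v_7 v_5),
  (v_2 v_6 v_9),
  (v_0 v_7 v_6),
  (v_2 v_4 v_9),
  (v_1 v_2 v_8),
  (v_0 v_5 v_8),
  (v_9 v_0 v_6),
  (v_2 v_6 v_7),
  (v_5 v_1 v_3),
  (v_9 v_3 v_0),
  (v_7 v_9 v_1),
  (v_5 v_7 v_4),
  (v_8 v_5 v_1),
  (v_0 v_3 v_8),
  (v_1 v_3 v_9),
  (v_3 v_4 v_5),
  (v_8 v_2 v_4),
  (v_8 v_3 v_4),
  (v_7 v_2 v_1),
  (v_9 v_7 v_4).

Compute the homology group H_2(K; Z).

H_2 ≅ 0.

We work with the vertex ordering v_0 < v_1 < v_2 < v_3 < v_4 < v_5 < v_6 < v_7 < v_8 < v_9. The simplices of K, each written with vertices in increasing order, are:

  0-simplices (10): [v_0], [v_1], [v_2], [v_3], [v_4], [v_5], [v_6], [v_7], [v_8], [v_9]
  1-simplices (30): (30 of them)
  2-simplices (20): (20 of them)

so the chain groups are C_0 ≅ Z^10, C_1 ≅ Z^30, C_2 ≅ Z^20.

∂_1: C_1 → C_0 is given by ∂[p,q] = [q] − [p]. For instance
  ∂[v_0,v_7] = [v_7] − [v_0].
This gives a 10×30 integer matrix of rank 9; reducing to Smith normal form yields diagonal entries (1,1,1,1,1,1,1,1,1).

The boundary map ∂_2: C_2 → C_1 maps a triangle to the signed sum of its edges. For instance
  ∂[v_0,v_6,v_7] = [v_6,v_7] − [v_0,v_7] + [v_0,v_6],
  ∂[v_2,v_6,v_7] = [v_6,v_7] − [v_2,v_7] + [v_2,v_6].
As a 30×20 matrix over Z this has rank 20, with invariant factors (1,1,1,1,1,1,1,1,1,1,1,1,1,1,1,1,1,1,1,2).

From H_k ≅ ker(∂_k) / im(∂_{k+1}) we obtain:

  H_2: rank ker ∂_2 − rank ∂_3 = (20 − 20) − 0 = 0, and there is no ∂_3, so H_2 = 0.

(K is a triangulation of the Klein bottle.)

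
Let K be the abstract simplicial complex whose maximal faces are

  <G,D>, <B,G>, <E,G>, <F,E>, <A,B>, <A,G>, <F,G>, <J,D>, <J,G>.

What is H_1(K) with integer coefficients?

K has 7 vertices, 9 edges.
rank ∂_1 = 6, rank ∂_2 = 0 ⇒ b_1 = 9 − 6 − 0 = 3. So H_1 ≅ Z^3.

H_1 ≅ Z^3.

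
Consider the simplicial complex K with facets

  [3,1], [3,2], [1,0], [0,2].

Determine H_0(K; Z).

H_0 = Z.

K has 4 vertices, 4 edges.
rank ∂_0 = 0, rank ∂_1 = 3 ⇒ b_0 = 4 − 0 − 3 = 1; all invariant factors of ∂_1 are 1 so no torsion. So H_0 ≅ Z.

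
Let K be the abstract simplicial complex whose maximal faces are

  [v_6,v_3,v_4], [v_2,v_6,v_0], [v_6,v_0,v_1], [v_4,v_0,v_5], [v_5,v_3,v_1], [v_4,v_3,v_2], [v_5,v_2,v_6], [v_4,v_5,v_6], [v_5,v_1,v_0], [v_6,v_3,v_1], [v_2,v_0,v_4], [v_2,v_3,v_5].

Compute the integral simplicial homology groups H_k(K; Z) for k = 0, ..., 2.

Take the total order v_0 < v_1 < v_2 < v_3 < v_4 < v_5 < v_6 on the vertex set. Then K (dimension 2) consists of the simplices:

  0-simplices (7): [v_0], [v_1], [v_2], [v_3], [v_4], [v_5], [v_6]
  1-simplices (18): (18 of them)
  2-simplices (12): (12 of them)

Hence C_0 ≅ Z^7, C_1 ≅ Z^18, C_2 ≅ Z^12.

The boundary map ∂_1: C_1 → C_0 maps an edge to its endpoints' difference, ∂[p,q] = q − p.
The 7×18 boundary matrix has rank 6 and Smith normal form diag(1,1,1,1,1,1).

The boundary map ∂_2: C_2 → C_1 acts by ∂[p,q,r] = [q,r] − [p,r] + [p,q]. For instance
  ∂[v_2,v_5,v_6] = [v_5,v_6] − [v_2,v_6] + [v_2,v_5],
  ∂[v_2,v_3,v_5] = [v_3,v_5] − [v_2,v_5] + [v_2,v_3].
The 18×12 boundary matrix has rank 12 and Smith normal form diag(1,1,1,1,1,1,1,1,1,1,1,2).

Reading off H_k = ker ∂_k / im ∂_{k+1}:

  H_0: rank C_0 − rank ∂_1 = 7 − 6 = 1, and the invariant factors of ∂_1 are all 1, so H_0 ≅ Z.
  H_1: rank ker ∂_1 − rank ∂_2 = (18 − 6) − 12 = 0, and ∂_2 has invariant factor 2 > 1, so H_1 ≅ Z/2.
  H_2: rank ker ∂_2 − rank ∂_3 = (12 − 12) − 0 = 0, and there is no ∂_3, so H_2 ≅ 0.

As a check, the Euler characteristic is 7 − 18 + 12 = 1, which agrees with 1 − 0 + 0 = 1.

H_0 ≅ Z,  H_1 ≅ Z/2,  H_2 = 0.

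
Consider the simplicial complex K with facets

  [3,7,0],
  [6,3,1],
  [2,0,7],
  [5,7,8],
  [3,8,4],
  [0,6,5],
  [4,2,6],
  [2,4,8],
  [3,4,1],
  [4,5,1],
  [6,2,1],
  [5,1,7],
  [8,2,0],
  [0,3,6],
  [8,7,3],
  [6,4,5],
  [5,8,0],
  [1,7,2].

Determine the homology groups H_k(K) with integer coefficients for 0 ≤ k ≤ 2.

H_0 = Z,  H_1 = Z ⊕ Z_2,  H_2 = 0.

K has 9 vertices, 27 edges, 18 triangles.
rank ∂_0 = 0, rank ∂_1 = 8 ⇒ b_0 = 9 − 0 − 8 = 1; all invariant factors of ∂_1 are 1 so no torsion. So H_0 ≅ Z.
rank ∂_1 = 8, rank ∂_2 = 18 ⇒ b_1 = 27 − 8 − 18 = 1; ∂_2 has invariant factor(s) [2] giving torsion. So H_1 ≅ Z ⊕ Z_2.
rank ∂_2 = 18, rank ∂_3 = 0 ⇒ b_2 = 18 − 18 − 0 = 0. So H_2 ≅ 0.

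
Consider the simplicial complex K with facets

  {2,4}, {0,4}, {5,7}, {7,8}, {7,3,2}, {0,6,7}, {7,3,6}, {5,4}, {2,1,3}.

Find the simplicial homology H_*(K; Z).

H_0 ≅ Z,  H_1 ≅ Z^2,  H_2 = 0.

Fix the vertex order 0 < 1 < 2 < 3 < 4 < 5 < 6 < 7 < 8 and write every simplex with vertices in increasing order. Then dim K = 2 and the simplices of K are:

  0-simplices (9): [0], [1], [2], [3], [4], [5], [6], [7], [8]
  1-simplices (14): [0,4], [0,6], [0,7], [1,2], [1,3], [2,3], [2,4], [2,7], [3,6], [3,7], [4,5], [5,7], [6,7], [7,8]
  2-simplices (4): [0,6,7], [1,2,3], [2,3,7], [3,6,7]

giving chain groups C_0 ≅ Z^9, C_1 ≅ Z^14, C_2 ≅ Z^4.

Boundary ∂_1: C_1 → C_0 sends each edge [p,q] (with p < q) to q − p.
The 9×14 boundary matrix has rank 8 and Smith normal form diag(1,1,1,1,1,1,1,1).

The boundary map ∂_2: C_2 → C_1 sends each 2-simplex [p,q,r] to [q,r] − [p,r] + [p,q]. For instance
  ∂[3,6,7] = [6,7] − [3,7] + [3,6],
  ∂[1,2,3] = [2,3] − [1,3] + [1,2].
As a 14×4 matrix over Z this has rank 4, with invariant factors (1,1,1,1).

Computing H_k = (kernel of ∂_k) / (image of ∂_{k+1}):

  H_0: rank C_0 − rank ∂_1 = 9 − 8 = 1, and the invariant factors of ∂_1 are all 1, so H_0 ≅ Z.
  H_1: rank ker ∂_1 − rank ∂_2 = (14 − 8) − 4 = 2, and the invariant factors of ∂_2 are all 1, so H_1 ≅ Z^2.
  H_2: rank ker ∂_2 − rank ∂_3 = (4 − 4) − 0 = 0, and there is no ∂_3, so H_2 ≅ 0.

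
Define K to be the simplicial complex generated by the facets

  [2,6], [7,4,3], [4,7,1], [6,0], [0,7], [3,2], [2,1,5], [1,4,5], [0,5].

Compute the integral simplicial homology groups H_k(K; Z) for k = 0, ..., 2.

Fix the vertex order 0 < 1 < 2 < 3 < 4 < 5 < 6 < 7 and write every simplex with vertices in increasing order. Then dim K = 2 and the simplices of K are:

  0-simplices (8): [0], [1], [2], [3], [4], [5], [6], [7]
  1-simplices (14): [0,5], [0,6], [0,7], [1,2], [1,4], [1,5], [1,7], [2,3], [2,5], [2,6], [3,4], [3,7], [4,5], [4,7]
  2-simplices (4): [1,2,5], [1,4,5], [1,4,7], [3,4,7]

giving chain groups C_0 ≅ Z^8, C_1 ≅ Z^14, C_2 ≅ Z^4.

Boundary ∂_1: C_1 → C_0 is given by ∂[p,q] = [q] − [p].
The 8×14 boundary matrix has rank 7 and Smith normal form diag(1,1,1,1,1,1,1).

∂_2: C_2 → C_1 maps a triangle to the signed sum of its edges. For instance
  ∂[1,4,7] = [4,7] − [1,7] + [1,4],
  ∂[3,4,7] = [4,7] − [3,7] + [3,4].
As a 14×4 matrix over Z this has rank 4, with invariant factors (1,1,1,1).

Computing H_k = (kernel of ∂_k) / (image of ∂_{k+1}):

  H_0: rank C_0 − rank ∂_1 = 8 − 7 = 1, and the invariant factors of ∂_1 are all 1, so H_0 ≅ Z.
  H_1: rank ker ∂_1 − rank ∂_2 = (14 − 7) − 4 = 3, and the invariant factors of ∂_2 are all 1, so H_1 ≅ Z^3.
  H_2: rank ker ∂_2 − rank ∂_3 = (4 − 4) − 0 = 0, and there is no ∂_3, so H_2 ≅ 0.

As a check, the Euler characteristic is 8 − 14 + 4 = -2, which agrees with 1 − 3 + 0 = -2.

H_0 ≅ Z,  H_1 ≅ Z^3,  H_2 = 0.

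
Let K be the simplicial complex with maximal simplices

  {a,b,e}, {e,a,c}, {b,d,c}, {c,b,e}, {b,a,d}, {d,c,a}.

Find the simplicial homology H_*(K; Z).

H_0 = Z,  H_1 = 0,  H_2 = Z.

Fix the vertex order a < b < c < d < e and write every simplex with vertices in increasing order. Then dim K = 2 and the simplices of K are:

  0-simplices (5): a, b, c, d, e
  1-simplices (9): ab, ac, ad, ae, bc, bd, be, cd, ce
  2-simplices (6): abd, abe, acd, ace, bcd, bce

so the chain groups are C_0 ≅ Z^5, C_1 ≅ Z^9, C_2 ≅ Z^6.

∂_1: C_1 → C_0 maps an edge to its endpoints' difference, ∂[p,q] = q − p. For instance
  ∂bc = c − b.
The resulting 5×9 matrix has rank 4, and its Smith normal form has invariant factors (1,1,1,1).

Boundary ∂_2: C_2 → C_1 acts by ∂[p,q,r] = [q,r] − [p,r] + [p,q]. For instance
  ∂ace = ce − ae + ac,
  ∂bce = ce − be + bc.
As a 9×6 matrix over Z this has rank 5, with invariant factors (1,1,1,1,1).

Reading off H_k = ker ∂_k / im ∂_{k+1}:

  H_0: rank C_0 − rank ∂_1 = 5 − 4 = 1, and the invariant factors of ∂_1 are all 1, so H_0 ≅ Z.
  H_1: rank ker ∂_1 − rank ∂_2 = (9 − 4) − 5 = 0, and the invariant factors of ∂_2 are all 1, so H_1 ≅ 0.
  H_2: rank ker ∂_2 − rank ∂_3 = (6 − 5) − 0 = 1, and there is no ∂_3, so H_2 ≅ Z.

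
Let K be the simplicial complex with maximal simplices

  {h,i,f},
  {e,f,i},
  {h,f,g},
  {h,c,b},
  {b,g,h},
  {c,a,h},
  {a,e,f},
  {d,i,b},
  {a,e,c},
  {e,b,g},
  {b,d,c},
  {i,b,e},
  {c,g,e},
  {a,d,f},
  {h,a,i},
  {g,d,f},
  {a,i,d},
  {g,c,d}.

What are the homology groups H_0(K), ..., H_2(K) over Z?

Take the total order a < b < c < d < e < f < g < h < i on the vertex set. Then K (dimension 2) consists of the simplices:

  0-simplices (9): a, b, c, d, e, f, g, h, i
  1-simplices (27): ac, ad, ae, af, ah, ai, bc, bd, be, bg, bh, bi, cd, ce, cg, ch, df, dg, di, ef, eg, ei, fg, fh, fi, gh, hi
  2-simplices (18): ace, ach, adf, adi, aef, ahi, bcd, bch, bdi, beg, bei, bgh, cdg, ceg, dfg, efi, fgh, fhi

Hence C_0 ≅ Z^9, C_1 ≅ Z^27, C_2 ≅ Z^18.

The boundary map ∂_1: C_1 → C_0 is given by ∂[p,q] = [q] − [p]. For instance
  ∂bd = d − b.
This gives a 9×27 integer matrix of rank 8; reducing to Smith normal form yields diagonal entries (1,1,1,1,1,1,1,1).

Boundary ∂_2: C_2 → C_1 maps a triangle to the signed sum of its edges. For instance
  ∂bch = ch − bh + bc,
  ∂cdg = dg − cg + cd.
The resulting 27×18 matrix has rank 18, and its Smith normal form has invariant factors (1,1,1,1,1,1,1,1,1,1,1,1,1,1,1,1,1,2).

From H_k ≅ ker(∂_k) / im(∂_{k+1}) we obtain:

  H_0: rank C_0 − rank ∂_1 = 9 − 8 = 1, and the invariant factors of ∂_1 are all 1, so H_0 ≅ Z.
  H_1: rank ker ∂_1 − rank ∂_2 = (27 − 8) − 18 = 1, and ∂_2 has invariant factor 2 > 1, so H_1 ≅ Z × Z/2.
  H_2: rank ker ∂_2 − rank ∂_3 = (18 − 18) − 0 = 0, and there is no ∂_3, so H_2 ≅ 0.

H_0 ≅ Z,  H_1 ≅ Z × Z/2,  H_2 = 0.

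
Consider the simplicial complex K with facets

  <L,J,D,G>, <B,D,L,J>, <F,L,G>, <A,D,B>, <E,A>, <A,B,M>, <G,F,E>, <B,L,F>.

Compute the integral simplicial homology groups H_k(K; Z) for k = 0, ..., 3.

H_0 = Z,  H_1 = Z,  H_2 = 0,  H_3 = 0.

K has 9 vertices, 19 edges, 12 triangles, 2 3-simplices.
rank ∂_0 = 0, rank ∂_1 = 8 ⇒ b_0 = 9 − 0 − 8 = 1; all invariant factors of ∂_1 are 1 so no torsion. So H_0 ≅ Z.
rank ∂_1 = 8, rank ∂_2 = 10 ⇒ b_1 = 19 − 8 − 10 = 1; all invariant factors of ∂_2 are 1 so no torsion. So H_1 ≅ Z.
rank ∂_2 = 10, rank ∂_3 = 2 ⇒ b_2 = 12 − 10 − 2 = 0; all invariant factors of ∂_3 are 1 so no torsion. So H_2 ≅ 0.
rank ∂_3 = 2, rank ∂_4 = 0 ⇒ b_3 = 2 − 2 − 0 = 0. So H_3 ≅ 0.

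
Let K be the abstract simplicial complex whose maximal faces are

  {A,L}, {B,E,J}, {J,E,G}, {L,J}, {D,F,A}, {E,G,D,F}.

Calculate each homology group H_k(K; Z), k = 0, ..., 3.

Take the total order A < B < D < E < F < G < J < L on the vertex set. Then K (dimension 3) consists of the simplices:

  0-simplices (8): A, B, D, E, F, G, J, L
  1-simplices (14): AD, AF, AL, BE, BJ, DE, DF, DG, EF, EG, EJ, FG, GJ, JL
  2-simplices (7): ADF, BEJ, DEF, DEG, DFG, EFG, EGJ
  3-simplices (1): DEFG

so the chain groups are C_0 ≅ Z^8, C_1 ≅ Z^14, C_2 ≅ Z^7, C_3 ≅ Z^1.

Boundary ∂_1: C_1 → C_0 sends each edge [p,q] (with p < q) to q − p. For instance
  ∂EJ = J − E.
The resulting 8×14 matrix has rank 7, and its Smith normal form has invariant factors (1,1,1,1,1,1,1).

The boundary map ∂_2: C_2 → C_1 acts by ∂[p,q,r] = [q,r] − [p,r] + [p,q]. For instance
  ∂DFG = FG − DG + DF,
  ∂DEG = EG − DG + DE.
The resulting 14×7 matrix has rank 6, and its Smith normal form has invariant factors (1,1,1,1,1,1).

The boundary map ∂_3: C_3 → C_2 sends each 3-simplex σ to the alternating sum Σ_i (−1)^i (σ with its i-th vertex removed). For instance
  ∂DEFG = EFG − DFG + DEG − DEF.
This gives a 7×1 integer matrix of rank 1; reducing to Smith normal form yields diagonal entries (1).

From H_k ≅ ker(∂_k) / im(∂_{k+1}) we obtain:

  H_0: rank C_0 − rank ∂_1 = 8 − 7 = 1, and the invariant factors of ∂_1 are all 1, so H_0 ≅ Z.
  H_1: rank ker ∂_1 − rank ∂_2 = (14 − 7) − 6 = 1, and the invariant factors of ∂_2 are all 1, so H_1 ≅ Z.
  H_2: rank ker ∂_2 − rank ∂_3 = (7 − 6) − 1 = 0, and the invariant factors of ∂_3 are all 1, so H_2 ≅ 0.
  H_3: rank ker ∂_3 − rank ∂_4 = (1 − 1) − 0 = 0, and there is no ∂_4, so H_3 ≅ 0.

As a check, the Euler characteristic is 8 − 14 + 7 − 1 = 0, which agrees with 1 − 1 + 0 − 0 = 0.

H_0 = Z,  H_1 = Z,  H_2 = 0,  H_3 = 0.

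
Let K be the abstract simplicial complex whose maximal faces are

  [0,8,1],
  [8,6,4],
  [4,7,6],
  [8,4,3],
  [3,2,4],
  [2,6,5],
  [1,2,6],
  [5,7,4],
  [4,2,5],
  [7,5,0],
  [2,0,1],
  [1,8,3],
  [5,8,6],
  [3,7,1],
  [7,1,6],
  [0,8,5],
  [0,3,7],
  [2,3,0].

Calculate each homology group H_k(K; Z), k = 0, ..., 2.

We work with the vertex ordering 0 < 1 < 2 < 3 < 4 < 5 < 6 < 7 < 8. The simplices of K, each written with vertices in increasing order, are:

  0-simplices (9): [0], [1], [2], [3], [4], [5], [6], [7], [8]
  1-simplices (27): (27 of them)
  2-simplices (18): [0,1,2], [0,1,8], [0,2,3], [0,3,7], [0,5,7], [0,5,8], [1,2,6], [1,3,7], [1,3,8], [1,6,7], [2,3,4], [2,4,5], [2,5,6], [3,4,8], [4,5,7], [4,6,7], [4,6,8], [5,6,8]

giving chain groups C_0 ≅ Z^9, C_1 ≅ Z^27, C_2 ≅ Z^18.

∂_1: C_1 → C_0 is given by ∂[p,q] = [q] − [p]. For instance
  ∂[4,7] = [7] − [4].
The 9×27 boundary matrix has rank 8 and Smith normal form diag(1,1,1,1,1,1,1,1).

Boundary ∂_2: C_2 → C_1 sends each 2-simplex [p,q,r] to [q,r] − [p,r] + [p,q]. For instance
  ∂[0,5,8] = [5,8] − [0,8] + [0,5],
  ∂[0,1,8] = [1,8] − [0,8] + [0,1].
This gives a 27×18 integer matrix of rank 18; reducing to Smith normal form yields diagonal entries (1,1,1,1,1,1,1,1,1,1,1,1,1,1,1,1,1,2).

Computing H_k = (kernel of ∂_k) / (image of ∂_{k+1}):

  H_0: rank C_0 − rank ∂_1 = 9 − 8 = 1, and the invariant factors of ∂_1 are all 1, so H_0 ≅ Z.
  H_1: rank ker ∂_1 − rank ∂_2 = (27 − 8) − 18 = 1, and ∂_2 has invariant factor 2 > 1, so H_1 ≅ Z ⊕ Z/2Z.
  H_2: rank ker ∂_2 − rank ∂_3 = (18 − 18) − 0 = 0, and there is no ∂_3, so H_2 ≅ 0.

As a check, the Euler characteristic is 9 − 27 + 18 = 0, which agrees with 1 − 1 + 0 = 0.

H_0 = Z,  H_1 = Z ⊕ Z/2Z,  H_2 = 0.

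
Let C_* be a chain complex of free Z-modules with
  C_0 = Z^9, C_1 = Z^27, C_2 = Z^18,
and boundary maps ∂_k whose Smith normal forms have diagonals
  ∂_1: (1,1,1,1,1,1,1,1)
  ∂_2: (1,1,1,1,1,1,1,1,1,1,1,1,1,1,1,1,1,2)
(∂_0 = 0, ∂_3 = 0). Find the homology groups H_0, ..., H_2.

H_0: b_0 = 9 − 0 − 8 = 1; torsion from ∂_1 factors > 1: none. So H_0 = Z.
H_1: b_1 = 27 − 8 − 18 = 1; torsion from ∂_2 factors > 1: [2]. So H_1 = Z ⊕ Z/2Z.
H_2: b_2 = 18 − 18 − 0 = 0; torsion from ∂_3 factors > 1: none. So H_2 = 0.

H_0 = Z,  H_1 = Z ⊕ Z/2Z,  H_2 = 0.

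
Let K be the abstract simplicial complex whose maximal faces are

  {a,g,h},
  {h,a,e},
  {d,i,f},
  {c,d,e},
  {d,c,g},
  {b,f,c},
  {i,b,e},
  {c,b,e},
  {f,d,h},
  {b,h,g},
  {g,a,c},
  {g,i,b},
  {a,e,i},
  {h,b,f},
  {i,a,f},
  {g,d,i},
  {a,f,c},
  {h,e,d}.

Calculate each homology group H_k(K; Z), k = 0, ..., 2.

H_0 ≅ Z,  H_1 ≅ Z^2,  H_2 ≅ Z.

Order the vertices as a < b < c < d < e < f < g < h < i. Listing each simplex with vertices in this order, K has dimension 2 with simplices:

  0-simplices (9): a, b, c, d, e, f, g, h, i
  1-simplices (27): ac, ae, af, ag, ah, ai, bc, be, bf, bg, bh, bi, cd, ce, cf, cg, de, df, dg, dh, di, eh, ei, fh, fi, gh, gi
  2-simplices (18): acf, acg, aeh, aei, afi, agh, bce, bcf, bei, bfh, bgh, bgi, cde, cdg, deh, dfh, dfi, dgi

Hence C_0 ≅ Z^9, C_1 ≅ Z^27, C_2 ≅ Z^18.

Boundary ∂_1: C_1 → C_0 is given by ∂[p,q] = [q] − [p]. For instance
  ∂bi = i − b.
As a 9×27 matrix over Z this has rank 8, with invariant factors (1,1,1,1,1,1,1,1).

Boundary ∂_2: C_2 → C_1 sends each 2-simplex [p,q,r] to [q,r] − [p,r] + [p,q]. For instance
  ∂cde = de − ce + cd,
  ∂bei = ei − bi + be.
The 27×18 boundary matrix has rank 17 and Smith normal form diag(1,1,1,1,1,1,1,1,1,1,1,1,1,1,1,1,1).

Now H_k = ker ∂_k / im ∂_{k+1}, so:

  H_0: rank C_0 − rank ∂_1 = 9 − 8 = 1, and the invariant factors of ∂_1 are all 1, so H_0 = Z.
  H_1: rank ker ∂_1 − rank ∂_2 = (27 − 8) − 17 = 2, and the invariant factors of ∂_2 are all 1, so H_1 = Z^2.
  H_2: rank ker ∂_2 − rank ∂_3 = (18 − 17) − 0 = 1, and there is no ∂_3, so H_2 = Z.

(K is a triangulation of the torus T^2.)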